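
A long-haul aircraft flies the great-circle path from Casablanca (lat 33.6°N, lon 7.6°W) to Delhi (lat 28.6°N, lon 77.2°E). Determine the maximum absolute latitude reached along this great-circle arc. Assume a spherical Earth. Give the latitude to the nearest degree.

The great circle lies in the plane with unit normal n̂ = (p₁ × p₂)/|p₁ × p₂|.
Here n̂_z ≈ +0.772; the vertex latitude is φ_max = arccos|n̂_z| ≈ 39.5°.
Check via Clairaut: cos φ_max = |cos φ₁| · sin C = cos(33.6°)·sin(67.9°) ≈ 0.772, again giving ≈ 39.5°.

≈ 39°N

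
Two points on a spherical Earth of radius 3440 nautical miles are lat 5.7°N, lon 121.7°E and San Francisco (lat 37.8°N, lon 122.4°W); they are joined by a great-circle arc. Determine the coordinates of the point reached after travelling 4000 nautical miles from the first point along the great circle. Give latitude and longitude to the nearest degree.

≈ lat 41°N, lon 174°W

From cos δ = sin φ₁ sin φ₂ + cos φ₁ cos φ₂ cos Δλ, the central angle is δ ≈ 1.857 rad (106.4°). The total great-circle distance is δ·R ≈ 1.857 × 3440 ≈ 6389 nmi, so the target fraction is f = 4000/6389 ≈ 0.626.
Interpolate at f ≈ 0.626 with slerp weights a = sin((1−f)δ)/sin δ ≈ 0.667, b = sin(fδ)/sin δ ≈ 0.957.
p = a·p₁ + b·p₂ ≈ (-0.754, -0.074, 0.653); φ = arcsin(p_z) ≈ 40.75°, λ = atan2(p_y, p_x) ≈ -174.43°.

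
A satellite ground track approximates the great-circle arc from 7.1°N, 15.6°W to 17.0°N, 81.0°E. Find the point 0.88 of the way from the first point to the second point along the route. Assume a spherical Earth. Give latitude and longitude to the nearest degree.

Write both endpoints as unit vectors p₁, p₂ with components (cos φ cos λ, cos φ sin λ, sin φ).
The central angle between the endpoints is δ = arccos(p₁·p₂) ≈ 1.644 rad (94.2°).
Interpolate at f = 0.88 with slerp weights a = sin((1−f)δ)/sin δ ≈ 0.197, b = sin(fδ)/sin δ ≈ 0.995.
p = a·p₁ + b·p₂ ≈ (0.337, 0.887, 0.315); φ = arcsin(p_z) ≈ 18.37°, λ = atan2(p_y, p_x) ≈ 69.22°.

≈ 18°N, 69°E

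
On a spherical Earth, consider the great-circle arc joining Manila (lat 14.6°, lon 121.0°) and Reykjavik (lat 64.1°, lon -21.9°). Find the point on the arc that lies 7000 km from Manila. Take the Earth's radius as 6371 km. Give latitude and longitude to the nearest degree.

≈ lat 71°, lon 74°

Convert each endpoint to a unit vector on the sphere (x = cos φ cos λ, y = cos φ sin λ, z = sin φ).
The central angle between the endpoints is δ = arccos(p₁·p₂) ≈ 1.681 rad (96.3°). The total great-circle distance is δ·R ≈ 1.681 × 6371 ≈ 10712 km, so the target fraction is f = 7000/10712 ≈ 0.653.
Interpolate at f ≈ 0.653 with slerp weights a = sin((1−f)δ)/sin δ ≈ 0.554, b = sin(fδ)/sin δ ≈ 0.896.
p = a·p₁ + b·p₂ ≈ (0.087, 0.313, 0.946); φ = arcsin(p_z) ≈ 71.02°, λ = atan2(p_y, p_x) ≈ 74.44°.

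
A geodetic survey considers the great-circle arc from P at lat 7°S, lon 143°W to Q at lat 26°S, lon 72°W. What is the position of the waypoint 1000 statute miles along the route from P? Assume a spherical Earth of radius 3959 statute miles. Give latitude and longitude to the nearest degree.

Convert each endpoint to a unit vector on the sphere (x = cos φ cos λ, y = cos φ sin λ, z = sin φ).
The central angle between the endpoints is δ = arccos(p₁·p₂) ≈ 1.220 rad (69.9°). The total great-circle distance is δ·R ≈ 1.220 × 3959 ≈ 4829 mi, so the target fraction is f = 1000/4829 ≈ 0.207.
Interpolate at f ≈ 0.207 with slerp weights a = sin((1−f)δ)/sin δ ≈ 0.877, b = sin(fδ)/sin δ ≈ 0.266.
p = a·p₁ + b·p₂ ≈ (-0.621, -0.751, -0.224); φ = arcsin(p_z) ≈ -12.92°, λ = atan2(p_y, p_x) ≈ -129.58°.

≈ lat 13°S, lon 130°W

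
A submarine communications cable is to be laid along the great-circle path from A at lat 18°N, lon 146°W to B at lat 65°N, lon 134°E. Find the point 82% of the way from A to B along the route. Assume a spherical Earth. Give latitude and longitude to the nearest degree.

The haversine formula gives a central angle δ ≈ 1.213 rad (69.5°) between the endpoints.
Interpolate at f = 0.82 with slerp weights a = sin((1−f)δ)/sin δ ≈ 0.231, b = sin(fδ)/sin δ ≈ 0.895.
p = a·p₁ + b·p₂ ≈ (-0.445, 0.149, 0.883); φ = arcsin(p_z) ≈ 62.00°, λ = atan2(p_y, p_x) ≈ 161.48°.

≈ lat 62°N, lon 161°E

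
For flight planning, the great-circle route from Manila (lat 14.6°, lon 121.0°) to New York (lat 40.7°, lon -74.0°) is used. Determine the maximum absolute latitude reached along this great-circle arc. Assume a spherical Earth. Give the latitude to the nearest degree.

≈ 77°

The great circle lies in the plane with unit normal n̂ = (p₁ × p₂)/|p₁ × p₂|.
Here n̂_z ≈ +0.226; the vertex latitude is φ_max = arccos|n̂_z| ≈ 76.9°.
Check via Clairaut: cos φ_max = |cos φ₁| · sin C = cos(14.6°)·sin(13.5°) ≈ 0.226, again giving ≈ 76.9°.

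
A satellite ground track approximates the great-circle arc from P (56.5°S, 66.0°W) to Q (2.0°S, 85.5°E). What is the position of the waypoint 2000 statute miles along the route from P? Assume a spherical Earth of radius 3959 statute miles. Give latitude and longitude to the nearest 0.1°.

≈ (72.8°S, 4.7°W)

Convert each endpoint to a unit vector on the sphere (x = cos φ cos λ, y = cos φ sin λ, z = sin φ).
The central angle between the endpoints is δ = arccos(p₁·p₂) ≈ 2.044 rad (117.1°). The total great-circle distance is δ·R ≈ 2.044 × 3959 ≈ 8092 mi, so the target fraction is f = 2000/8092 ≈ 0.247.
Interpolate at f ≈ 0.247 with slerp weights a = sin((1−f)δ)/sin δ ≈ 1.123, b = sin(fδ)/sin δ ≈ 0.544.
p = a·p₁ + b·p₂ ≈ (0.295, -0.024, -0.955); φ = arcsin(p_z) ≈ -72.80°, λ = atan2(p_y, p_x) ≈ -4.75°.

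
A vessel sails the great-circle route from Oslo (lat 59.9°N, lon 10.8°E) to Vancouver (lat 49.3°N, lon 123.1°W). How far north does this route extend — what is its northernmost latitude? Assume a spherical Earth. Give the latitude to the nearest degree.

The great circle lies in the plane with unit normal n̂ = (p₁ × p₂)/|p₁ × p₂|.
Here n̂_z ≈ -0.261; the vertex latitude is φ_max = arccos|n̂_z| ≈ 74.9°.

≈ 75°N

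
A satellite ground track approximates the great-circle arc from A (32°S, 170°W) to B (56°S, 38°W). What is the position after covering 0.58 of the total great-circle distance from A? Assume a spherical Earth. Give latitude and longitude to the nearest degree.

Convert each endpoint to a unit vector on the sphere (x = cos φ cos λ, y = cos φ sin λ, z = sin φ).
The central angle between the endpoints is δ = arccos(p₁·p₂) ≈ 1.448 rad (83.0°).
Interpolate at f = 0.58 with slerp weights a = sin((1−f)δ)/sin δ ≈ 0.576, b = sin(fδ)/sin δ ≈ 0.750.
p = a·p₁ + b·p₂ ≈ (-0.150, -0.343, -0.927); φ = arcsin(p_z) ≈ -68.00°, λ = atan2(p_y, p_x) ≈ -113.65°.

≈ (68°S, 114°W)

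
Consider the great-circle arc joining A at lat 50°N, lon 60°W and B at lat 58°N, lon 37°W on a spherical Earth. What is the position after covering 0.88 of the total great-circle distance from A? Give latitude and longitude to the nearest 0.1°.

Convert each endpoint to a unit vector on the sphere (x = cos φ cos λ, y = cos φ sin λ, z = sin φ).
The central angle between the endpoints is δ = arccos(p₁·p₂) ≈ 0.272 rad (15.6°).
Interpolate at f = 0.88 with slerp weights a = sin((1−f)δ)/sin δ ≈ 0.121, b = sin(fδ)/sin δ ≈ 0.882.
p = a·p₁ + b·p₂ ≈ (0.413, -0.349, 0.841); φ = arcsin(p_z) ≈ 57.29°, λ = atan2(p_y, p_x) ≈ -40.24°.

≈ lat 57.3°N, lon 40.2°W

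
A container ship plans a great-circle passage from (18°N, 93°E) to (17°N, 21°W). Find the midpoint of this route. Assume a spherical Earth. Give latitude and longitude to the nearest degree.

≈ (30°N, 36°E)

Convert each endpoint to a unit vector on the sphere (x = cos φ cos λ, y = cos φ sin λ, z = sin φ).
The central angle between the endpoints is δ = arccos(p₁·p₂) ≈ 1.854 rad (106.2°).
Interpolate at f = 1/2 with slerp weights a = sin((1−f)δ)/sin δ ≈ 0.833, b = sin(fδ)/sin δ ≈ 0.833.
p = a·p₁ + b·p₂ ≈ (0.702, 0.506, 0.501); φ = arcsin(p_z) ≈ 30.07°, λ = atan2(p_y, p_x) ≈ 35.76°.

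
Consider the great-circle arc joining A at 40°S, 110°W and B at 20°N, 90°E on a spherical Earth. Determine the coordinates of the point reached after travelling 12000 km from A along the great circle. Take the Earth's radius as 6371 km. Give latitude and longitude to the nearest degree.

Write both endpoints as unit vectors p₁, p₂ with components (cos φ cos λ, cos φ sin λ, sin φ).
The central angle between the endpoints is δ = arccos(p₁·p₂) ≈ 2.682 rad (153.7°). The total great-circle distance is δ·R ≈ 2.682 × 6371 ≈ 17088 km, so the target fraction is f = 12000/17088 ≈ 0.702.
Interpolate at f ≈ 0.702 with slerp weights a = sin((1−f)δ)/sin δ ≈ 1.615, b = sin(fδ)/sin δ ≈ 2.145.
p = a·p₁ + b·p₂ ≈ (-0.423, 0.853, -0.304); φ = arcsin(p_z) ≈ -17.73°, λ = atan2(p_y, p_x) ≈ 116.38°.

≈ 18°S, 116°E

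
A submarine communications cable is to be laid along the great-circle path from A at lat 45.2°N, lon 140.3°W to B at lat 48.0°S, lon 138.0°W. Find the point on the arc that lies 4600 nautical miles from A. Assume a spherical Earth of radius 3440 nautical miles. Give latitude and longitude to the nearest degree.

Write both endpoints as unit vectors p₁, p₂ with components (cos φ cos λ, cos φ sin λ, sin φ).
The central angle between the endpoints is δ = arccos(p₁·p₂) ≈ 1.627 rad (93.2°). The total great-circle distance is δ·R ≈ 1.627 × 3440 ≈ 5597 nmi, so the target fraction is f = 4600/5597 ≈ 0.822.
Interpolate at f ≈ 0.822 with slerp weights a = sin((1−f)δ)/sin δ ≈ 0.286, b = sin(fδ)/sin δ ≈ 0.974.
p = a·p₁ + b·p₂ ≈ (-0.640, -0.565, -0.521); φ = arcsin(p_z) ≈ -31.40°, λ = atan2(p_y, p_x) ≈ -138.54°.

≈ lat 31°S, lon 139°W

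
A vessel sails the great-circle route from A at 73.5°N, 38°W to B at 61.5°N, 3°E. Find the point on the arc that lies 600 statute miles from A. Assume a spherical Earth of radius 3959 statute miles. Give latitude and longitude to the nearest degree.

≈ 69°N, 14°W

The haversine formula gives a central angle δ ≈ 0.333 rad (19.1°) between the endpoints. The total great-circle distance is δ·R ≈ 0.333 × 3959 ≈ 1320 mi, so the target fraction is f = 600/1320 ≈ 0.454.
Interpolate at f ≈ 0.454 with slerp weights a = sin((1−f)δ)/sin δ ≈ 0.553, b = sin(fδ)/sin δ ≈ 0.461.
p = a·p₁ + b·p₂ ≈ (0.343, -0.085, 0.935); φ = arcsin(p_z) ≈ 69.28°, λ = atan2(p_y, p_x) ≈ -13.92°.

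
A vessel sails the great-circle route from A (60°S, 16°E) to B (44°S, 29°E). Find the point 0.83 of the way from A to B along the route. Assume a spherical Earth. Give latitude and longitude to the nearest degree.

≈ (47°S, 27°E)

Convert each endpoint to a unit vector on the sphere (x = cos φ cos λ, y = cos φ sin λ, z = sin φ).
The central angle between the endpoints is δ = arccos(p₁·p₂) ≈ 0.311 rad (17.8°).
Interpolate at f = 0.83 with slerp weights a = sin((1−f)δ)/sin δ ≈ 0.173, b = sin(fδ)/sin δ ≈ 0.834.
p = a·p₁ + b·p₂ ≈ (0.608, 0.315, -0.729); φ = arcsin(p_z) ≈ -46.81°, λ = atan2(p_y, p_x) ≈ 27.37°.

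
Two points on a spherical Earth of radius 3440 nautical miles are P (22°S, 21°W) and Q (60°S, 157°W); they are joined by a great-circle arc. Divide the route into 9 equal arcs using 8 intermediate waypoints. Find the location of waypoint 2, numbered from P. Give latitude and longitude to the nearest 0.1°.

Convert each endpoint to a unit vector on the sphere (x = cos φ cos λ, y = cos φ sin λ, z = sin φ).
The central angle between the endpoints is δ = arccos(p₁·p₂) ≈ 1.580 rad (90.5°).
Interpolate at f = 2/9 with slerp weights a = sin((1−f)δ)/sin δ ≈ 0.942, b = sin(fδ)/sin δ ≈ 0.344.
p = a·p₁ + b·p₂ ≈ (0.657, -0.380, -0.651); φ = arcsin(p_z) ≈ -40.60°, λ = atan2(p_y, p_x) ≈ -30.05°.

≈ (40.6°S, 30.1°W)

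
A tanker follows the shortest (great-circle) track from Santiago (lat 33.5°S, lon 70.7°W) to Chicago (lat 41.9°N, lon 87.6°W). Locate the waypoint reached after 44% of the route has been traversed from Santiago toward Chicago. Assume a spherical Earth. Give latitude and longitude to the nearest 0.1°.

≈ lat 0.3°S, lon 77.8°W

Write both endpoints as unit vectors p₁, p₂ with components (cos φ cos λ, cos φ sin λ, sin φ).
The central angle between the endpoints is δ = arccos(p₁·p₂) ≈ 1.344 rad (77.0°).
Interpolate at f = 0.44 with slerp weights a = sin((1−f)δ)/sin δ ≈ 0.701, b = sin(fδ)/sin δ ≈ 0.572.
p = a·p₁ + b·p₂ ≈ (0.211, -0.977, -0.005); φ = arcsin(p_z) ≈ -0.29°, λ = atan2(p_y, p_x) ≈ -77.81°.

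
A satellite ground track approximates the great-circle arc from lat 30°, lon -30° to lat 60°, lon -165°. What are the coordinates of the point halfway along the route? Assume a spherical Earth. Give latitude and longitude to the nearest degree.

≈ lat 65°, lon -65°

Write both endpoints as unit vectors p₁, p₂ with components (cos φ cos λ, cos φ sin λ, sin φ).
The central angle between the endpoints is δ = arccos(p₁·p₂) ≈ 1.444 rad (82.7°).
Interpolate at f = 1/2 with slerp weights a = sin((1−f)δ)/sin δ ≈ 0.666, b = sin(fδ)/sin δ ≈ 0.666.
p = a·p₁ + b·p₂ ≈ (0.178, -0.375, 0.910); φ = arcsin(p_z) ≈ 65.50°, λ = atan2(p_y, p_x) ≈ -64.60°.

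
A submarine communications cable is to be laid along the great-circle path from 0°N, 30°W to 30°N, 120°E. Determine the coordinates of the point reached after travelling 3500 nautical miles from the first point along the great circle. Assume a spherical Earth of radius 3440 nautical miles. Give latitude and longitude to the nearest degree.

≈ 40°N, 17°E

Write both endpoints as unit vectors p₁, p₂ with components (cos φ cos λ, cos φ sin λ, sin φ).
The central angle between the endpoints is δ = arccos(p₁·p₂) ≈ 2.419 rad (138.6°). The total great-circle distance is δ·R ≈ 2.419 × 3440 ≈ 8321 nmi, so the target fraction is f = 3500/8321 ≈ 0.421.
Interpolate at f ≈ 0.421 with slerp weights a = sin((1−f)δ)/sin δ ≈ 1.490, b = sin(fδ)/sin δ ≈ 1.286.
p = a·p₁ + b·p₂ ≈ (0.734, 0.220, 0.643); φ = arcsin(p_z) ≈ 40.02°, λ = atan2(p_y, p_x) ≈ 16.66°.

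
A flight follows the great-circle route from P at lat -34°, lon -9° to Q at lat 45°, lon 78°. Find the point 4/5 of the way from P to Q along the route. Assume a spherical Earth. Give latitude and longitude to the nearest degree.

≈ lat 32°, lon 55°

The haversine formula gives a central angle δ ≈ 1.944 rad (111.4°) between the endpoints.
Interpolate at f = 4/5 with slerp weights a = sin((1−f)δ)/sin δ ≈ 0.407, b = sin(fδ)/sin δ ≈ 1.074.
p = a·p₁ + b·p₂ ≈ (0.491, 0.690, 0.532); φ = arcsin(p_z) ≈ 32.12°, λ = atan2(p_y, p_x) ≈ 54.55°.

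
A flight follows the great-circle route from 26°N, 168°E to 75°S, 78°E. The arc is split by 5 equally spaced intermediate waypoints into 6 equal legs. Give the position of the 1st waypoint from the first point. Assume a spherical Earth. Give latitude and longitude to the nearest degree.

Write both endpoints as unit vectors p₁, p₂ with components (cos φ cos λ, cos φ sin λ, sin φ).
The central angle between the endpoints is δ = arccos(p₁·p₂) ≈ 2.008 rad (115.1°).
Interpolate at f = 1/6 with slerp weights a = sin((1−f)δ)/sin δ ≈ 1.098, b = sin(fδ)/sin δ ≈ 0.363.
p = a·p₁ + b·p₂ ≈ (-0.946, 0.297, 0.131); φ = arcsin(p_z) ≈ 7.54°, λ = atan2(p_y, p_x) ≈ 162.57°.

≈ 8°N, 163°E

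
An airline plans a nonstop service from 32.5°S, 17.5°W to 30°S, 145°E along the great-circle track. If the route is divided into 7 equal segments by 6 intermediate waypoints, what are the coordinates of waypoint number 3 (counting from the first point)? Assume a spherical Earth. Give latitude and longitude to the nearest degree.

From cos δ = sin φ₁ sin φ₂ + cos φ₁ cos φ₂ cos Δλ, the central angle is δ ≈ 2.013 rad (115.3°).
Interpolate at f = 3/7 with slerp weights a = sin((1−f)δ)/sin δ ≈ 1.010, b = sin(fδ)/sin δ ≈ 0.840.
p = a·p₁ + b·p₂ ≈ (0.216, 0.161, -0.963); φ = arcsin(p_z) ≈ -74.35°, λ = atan2(p_y, p_x) ≈ 36.73°.

≈ 74°S, 37°E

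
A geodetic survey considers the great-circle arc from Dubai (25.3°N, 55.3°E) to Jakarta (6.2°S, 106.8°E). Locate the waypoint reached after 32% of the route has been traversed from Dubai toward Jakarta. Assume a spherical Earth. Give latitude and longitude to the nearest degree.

≈ 16°N, 73°E

Write both endpoints as unit vectors p₁, p₂ with components (cos φ cos λ, cos φ sin λ, sin φ).
The central angle between the endpoints is δ = arccos(p₁·p₂) ≈ 1.032 rad (59.1°).
Interpolate at f = 0.32 with slerp weights a = sin((1−f)δ)/sin δ ≈ 0.752, b = sin(fδ)/sin δ ≈ 0.378.
p = a·p₁ + b·p₂ ≈ (0.279, 0.919, 0.281); φ = arcsin(p_z) ≈ 16.30°, λ = atan2(p_y, p_x) ≈ 73.13°.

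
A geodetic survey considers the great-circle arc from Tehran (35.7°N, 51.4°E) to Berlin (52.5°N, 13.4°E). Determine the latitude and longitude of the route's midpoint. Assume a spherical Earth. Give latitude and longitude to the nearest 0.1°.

≈ 45.7°N, 35.2°E

Write both endpoints as unit vectors p₁, p₂ with components (cos φ cos λ, cos φ sin λ, sin φ).
The central angle between the endpoints is δ = arccos(p₁·p₂) ≈ 0.550 rad (31.5°).
Interpolate at f = 1/2 with slerp weights a = sin((1−f)δ)/sin δ ≈ 0.520, b = sin(fδ)/sin δ ≈ 0.520.
p = a·p₁ + b·p₂ ≈ (0.571, 0.403, 0.715); φ = arcsin(p_z) ≈ 45.67°, λ = atan2(p_y, p_x) ≈ 35.22°.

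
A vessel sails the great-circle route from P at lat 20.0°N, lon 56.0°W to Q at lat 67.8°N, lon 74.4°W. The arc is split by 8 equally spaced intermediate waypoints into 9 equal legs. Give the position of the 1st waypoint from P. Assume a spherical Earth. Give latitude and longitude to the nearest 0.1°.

≈ lat 25.4°N, lon 57.0°W

Convert each endpoint to a unit vector on the sphere (x = cos φ cos λ, y = cos φ sin λ, z = sin φ).
The central angle between the endpoints is δ = arccos(p₁·p₂) ≈ 0.859 rad (49.2°).
Interpolate at f = 1/9 with slerp weights a = sin((1−f)δ)/sin δ ≈ 0.913, b = sin(fδ)/sin δ ≈ 0.126.
p = a·p₁ + b·p₂ ≈ (0.493, -0.757, 0.429); φ = arcsin(p_z) ≈ 25.39°, λ = atan2(p_y, p_x) ≈ -56.95°.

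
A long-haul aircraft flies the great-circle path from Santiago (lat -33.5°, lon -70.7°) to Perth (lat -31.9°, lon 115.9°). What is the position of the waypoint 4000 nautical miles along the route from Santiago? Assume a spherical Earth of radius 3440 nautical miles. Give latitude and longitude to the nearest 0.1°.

≈ lat -78.5°, lon 138.9°

Write both endpoints as unit vectors p₁, p₂ with components (cos φ cos λ, cos φ sin λ, sin φ).
The central angle between the endpoints is δ = arccos(p₁·p₂) ≈ 1.995 rad (114.3°). The total great-circle distance is δ·R ≈ 1.995 × 3440 ≈ 6863 nmi, so the target fraction is f = 4000/6863 ≈ 0.583.
Interpolate at f ≈ 0.583 with slerp weights a = sin((1−f)δ)/sin δ ≈ 0.811, b = sin(fδ)/sin δ ≈ 1.007.
p = a·p₁ + b·p₂ ≈ (-0.150, 0.131, -0.980); φ = arcsin(p_z) ≈ -78.53°, λ = atan2(p_y, p_x) ≈ 138.92°.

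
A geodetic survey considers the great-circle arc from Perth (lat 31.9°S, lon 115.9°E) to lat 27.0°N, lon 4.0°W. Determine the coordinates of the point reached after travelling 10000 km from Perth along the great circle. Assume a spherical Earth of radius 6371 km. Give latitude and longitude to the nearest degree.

The haversine formula gives a central angle δ ≈ 2.236 rad (128.1°) between the endpoints. The total great-circle distance is δ·R ≈ 2.236 × 6371 ≈ 14244 km, so the target fraction is f = 10000/14244 ≈ 0.702.
Interpolate at f ≈ 0.702 with slerp weights a = sin((1−f)δ)/sin δ ≈ 0.785, b = sin(fδ)/sin δ ≈ 1.271.
p = a·p₁ + b·p₂ ≈ (0.838, 0.521, 0.162); φ = arcsin(p_z) ≈ 9.32°, λ = atan2(p_y, p_x) ≈ 31.85°.

≈ lat 9°N, lon 32°E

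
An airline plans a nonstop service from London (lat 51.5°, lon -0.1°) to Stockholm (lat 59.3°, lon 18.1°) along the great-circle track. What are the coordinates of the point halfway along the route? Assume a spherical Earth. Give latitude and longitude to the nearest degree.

≈ lat 56°, lon 8°

Convert each endpoint to a unit vector on the sphere (x = cos φ cos λ, y = cos φ sin λ, z = sin φ).
The central angle between the endpoints is δ = arccos(p₁·p₂) ≈ 0.225 rad (12.9°).
Interpolate at f = 1/2 with slerp weights a = sin((1−f)δ)/sin δ ≈ 0.503, b = sin(fδ)/sin δ ≈ 0.503.
p = a·p₁ + b·p₂ ≈ (0.557, 0.079, 0.826); φ = arcsin(p_z) ≈ 55.74°, λ = atan2(p_y, p_x) ≈ 8.09°.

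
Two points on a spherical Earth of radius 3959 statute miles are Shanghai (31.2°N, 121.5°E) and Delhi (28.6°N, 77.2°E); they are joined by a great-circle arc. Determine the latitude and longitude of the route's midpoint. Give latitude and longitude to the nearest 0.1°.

≈ (31.8°N, 99.0°E)

Convert each endpoint to a unit vector on the sphere (x = cos φ cos λ, y = cos φ sin λ, z = sin φ).
The central angle between the endpoints is δ = arccos(p₁·p₂) ≈ 0.667 rad (38.2°).
Interpolate at f = 1/2 with slerp weights a = sin((1−f)δ)/sin δ ≈ 0.529, b = sin(fδ)/sin δ ≈ 0.529.
p = a·p₁ + b·p₂ ≈ (-0.134, 0.839, 0.527); φ = arcsin(p_z) ≈ 31.83°, λ = atan2(p_y, p_x) ≈ 99.05°.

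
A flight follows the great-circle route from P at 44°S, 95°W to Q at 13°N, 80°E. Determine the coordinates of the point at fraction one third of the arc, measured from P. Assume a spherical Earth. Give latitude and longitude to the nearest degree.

Convert each endpoint to a unit vector on the sphere (x = cos φ cos λ, y = cos φ sin λ, z = sin φ).
The central angle between the endpoints is δ = arccos(p₁·p₂) ≈ 2.595 rad (148.7°).
Interpolate at f = 1/3 with slerp weights a = sin((1−f)δ)/sin δ ≈ 1.901, b = sin(fδ)/sin δ ≈ 1.465.
p = a·p₁ + b·p₂ ≈ (0.129, 0.044, -0.991); φ = arcsin(p_z) ≈ -82.18°, λ = atan2(p_y, p_x) ≈ 18.89°.

≈ 82°S, 19°E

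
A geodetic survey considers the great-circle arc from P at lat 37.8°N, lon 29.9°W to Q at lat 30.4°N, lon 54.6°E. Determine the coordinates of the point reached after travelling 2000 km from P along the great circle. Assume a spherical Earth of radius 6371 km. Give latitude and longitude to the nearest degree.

From cos δ = sin φ₁ sin φ₂ + cos φ₁ cos φ₂ cos Δλ, the central angle is δ ≈ 1.186 rad (67.9°). The total great-circle distance is δ·R ≈ 1.186 × 6371 ≈ 7555 km, so the target fraction is f = 2000/7555 ≈ 0.265.
Interpolate at f ≈ 0.265 with slerp weights a = sin((1−f)δ)/sin δ ≈ 0.826, b = sin(fδ)/sin δ ≈ 0.333.
p = a·p₁ + b·p₂ ≈ (0.732, -0.091, 0.675); φ = arcsin(p_z) ≈ 42.44°, λ = atan2(p_y, p_x) ≈ -7.09°.

≈ lat 42°N, lon 7°W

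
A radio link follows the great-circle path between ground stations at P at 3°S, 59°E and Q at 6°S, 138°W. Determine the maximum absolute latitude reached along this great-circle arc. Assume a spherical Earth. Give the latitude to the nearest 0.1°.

≈ 28.1°S

The great circle lies in the plane with unit normal n̂ = (p₁ × p₂)/|p₁ × p₂|.
Here n̂_z ≈ +0.882; the vertex latitude is φ_max = arccos|n̂_z| ≈ 28.1°.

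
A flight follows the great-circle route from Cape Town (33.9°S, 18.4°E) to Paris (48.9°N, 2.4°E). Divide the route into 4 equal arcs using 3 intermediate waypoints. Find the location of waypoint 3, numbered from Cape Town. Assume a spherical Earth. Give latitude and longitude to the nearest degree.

Convert each endpoint to a unit vector on the sphere (x = cos φ cos λ, y = cos φ sin λ, z = sin φ).
The central angle between the endpoints is δ = arccos(p₁·p₂) ≈ 1.466 rad (84.0°).
Interpolate at f = 3/4 with slerp weights a = sin((1−f)δ)/sin δ ≈ 0.360, b = sin(fδ)/sin δ ≈ 0.896.
p = a·p₁ + b·p₂ ≈ (0.872, 0.119, 0.474); φ = arcsin(p_z) ≈ 28.31°, λ = atan2(p_y, p_x) ≈ 7.77°.

≈ 28°N, 8°E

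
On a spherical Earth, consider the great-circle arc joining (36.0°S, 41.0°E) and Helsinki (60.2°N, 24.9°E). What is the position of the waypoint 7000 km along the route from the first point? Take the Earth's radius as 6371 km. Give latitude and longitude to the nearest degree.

≈ (27°N, 33°E)

The haversine formula gives a central angle δ ≈ 1.695 rad (97.1°) between the endpoints. The total great-circle distance is δ·R ≈ 1.695 × 6371 ≈ 10798 km, so the target fraction is f = 7000/10798 ≈ 0.648.
Interpolate at f ≈ 0.648 with slerp weights a = sin((1−f)δ)/sin δ ≈ 0.566, b = sin(fδ)/sin δ ≈ 0.898.
p = a·p₁ + b·p₂ ≈ (0.750, 0.488, 0.446); φ = arcsin(p_z) ≈ 26.50°, λ = atan2(p_y, p_x) ≈ 33.05°.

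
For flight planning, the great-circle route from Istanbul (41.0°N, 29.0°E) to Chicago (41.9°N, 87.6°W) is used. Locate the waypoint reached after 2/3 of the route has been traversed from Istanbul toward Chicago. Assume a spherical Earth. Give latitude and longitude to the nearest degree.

Write both endpoints as unit vectors p₁, p₂ with components (cos φ cos λ, cos φ sin λ, sin φ).
The central angle between the endpoints is δ = arccos(p₁·p₂) ≈ 1.383 rad (79.2°).
Interpolate at f = 2/3 with slerp weights a = sin((1−f)δ)/sin δ ≈ 0.453, b = sin(fδ)/sin δ ≈ 0.811.
p = a·p₁ + b·p₂ ≈ (0.324, -0.437, 0.839); φ = arcsin(p_z) ≈ 57.01°, λ = atan2(p_y, p_x) ≈ -53.46°.

≈ (57°N, 53°W)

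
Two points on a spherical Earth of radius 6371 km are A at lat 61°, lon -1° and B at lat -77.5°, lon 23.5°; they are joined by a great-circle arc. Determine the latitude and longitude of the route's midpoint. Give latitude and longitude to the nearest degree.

≈ lat -8°, lon 7°

Write both endpoints as unit vectors p₁, p₂ with components (cos φ cos λ, cos φ sin λ, sin φ).
The central angle between the endpoints is δ = arccos(p₁·p₂) ≈ 2.432 rad (139.3°).
Interpolate at f = 1/2 with slerp weights a = sin((1−f)δ)/sin δ ≈ 1.439, b = sin(fδ)/sin δ ≈ 1.439.
p = a·p₁ + b·p₂ ≈ (0.983, 0.112, -0.146); φ = arcsin(p_z) ≈ -8.41°, λ = atan2(p_y, p_x) ≈ 6.50°.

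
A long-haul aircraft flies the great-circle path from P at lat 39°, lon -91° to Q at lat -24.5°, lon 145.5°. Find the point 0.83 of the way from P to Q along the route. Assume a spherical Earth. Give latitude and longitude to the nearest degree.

≈ lat -12°, lon 165°

From cos δ = sin φ₁ sin φ₂ + cos φ₁ cos φ₂ cos Δλ, the central angle is δ ≈ 2.280 rad (130.6°).
Interpolate at f = 0.83 with slerp weights a = sin((1−f)δ)/sin δ ≈ 0.498, b = sin(fδ)/sin δ ≈ 1.250.
p = a·p₁ + b·p₂ ≈ (-0.944, 0.257, -0.205); φ = arcsin(p_z) ≈ -11.83°, λ = atan2(p_y, p_x) ≈ 164.76°.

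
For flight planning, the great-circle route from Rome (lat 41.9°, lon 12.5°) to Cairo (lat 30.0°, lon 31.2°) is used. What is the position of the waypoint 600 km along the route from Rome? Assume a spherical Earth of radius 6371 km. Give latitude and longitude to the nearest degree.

From cos δ = sin φ₁ sin φ₂ + cos φ₁ cos φ₂ cos Δλ, the central angle is δ ≈ 0.335 rad (19.2°). The total great-circle distance is δ·R ≈ 0.335 × 6371 ≈ 2133 km, so the target fraction is f = 600/2133 ≈ 0.281.
Interpolate at f ≈ 0.281 with slerp weights a = sin((1−f)δ)/sin δ ≈ 0.725, b = sin(fδ)/sin δ ≈ 0.286.
p = a·p₁ + b·p₂ ≈ (0.739, 0.245, 0.627); φ = arcsin(p_z) ≈ 38.86°, λ = atan2(p_y, p_x) ≈ 18.36°.

≈ lat 39°, lon 18°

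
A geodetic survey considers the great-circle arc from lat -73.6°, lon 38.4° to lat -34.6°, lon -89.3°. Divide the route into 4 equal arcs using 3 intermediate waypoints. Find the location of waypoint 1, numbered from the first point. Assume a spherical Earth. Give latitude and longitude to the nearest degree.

The haversine formula gives a central angle δ ≈ 1.156 rad (66.3°) between the endpoints.
Interpolate at f = 1/4 with slerp weights a = sin((1−f)δ)/sin δ ≈ 0.833, b = sin(fδ)/sin δ ≈ 0.311.
p = a·p₁ + b·p₂ ≈ (0.187, -0.110, -0.976); φ = arcsin(p_z) ≈ -77.44°, λ = atan2(p_y, p_x) ≈ -30.46°.

≈ lat -77°, lon -30°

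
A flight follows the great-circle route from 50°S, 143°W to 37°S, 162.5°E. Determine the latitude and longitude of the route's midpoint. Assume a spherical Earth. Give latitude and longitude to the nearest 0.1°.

≈ 46.8°S, 173.4°W

The haversine formula gives a central angle δ ≈ 0.709 rad (40.6°) between the endpoints.
Interpolate at f = 1/2 with slerp weights a = sin((1−f)δ)/sin δ ≈ 0.533, b = sin(fδ)/sin δ ≈ 0.533.
p = a·p₁ + b·p₂ ≈ (-0.680, -0.078, -0.729); φ = arcsin(p_z) ≈ -46.82°, λ = atan2(p_y, p_x) ≈ -173.44°.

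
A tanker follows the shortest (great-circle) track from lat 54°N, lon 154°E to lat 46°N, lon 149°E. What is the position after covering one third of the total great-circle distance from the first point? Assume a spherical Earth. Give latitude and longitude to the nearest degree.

Write both endpoints as unit vectors p₁, p₂ with components (cos φ cos λ, cos φ sin λ, sin φ).
The central angle between the endpoints is δ = arccos(p₁·p₂) ≈ 0.150 rad (8.6°).
Interpolate at f = 1/3 with slerp weights a = sin((1−f)δ)/sin δ ≈ 0.668, b = sin(fδ)/sin δ ≈ 0.334.
p = a·p₁ + b·p₂ ≈ (-0.552, 0.292, 0.781); φ = arcsin(p_z) ≈ 51.36°, λ = atan2(p_y, p_x) ≈ 152.14°.

≈ lat 51°N, lon 152°E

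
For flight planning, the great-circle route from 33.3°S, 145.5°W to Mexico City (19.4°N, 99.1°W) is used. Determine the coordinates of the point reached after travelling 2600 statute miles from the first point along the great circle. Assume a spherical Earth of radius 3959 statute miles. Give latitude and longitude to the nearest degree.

≈ 5°S, 119°W

Write both endpoints as unit vectors p₁, p₂ with components (cos φ cos λ, cos φ sin λ, sin φ).
The central angle between the endpoints is δ = arccos(p₁·p₂) ≈ 1.201 rad (68.8°). The total great-circle distance is δ·R ≈ 1.201 × 3959 ≈ 4755 mi, so the target fraction is f = 2600/4755 ≈ 0.547.
Interpolate at f ≈ 0.547 with slerp weights a = sin((1−f)δ)/sin δ ≈ 0.555, b = sin(fδ)/sin δ ≈ 0.655.
p = a·p₁ + b·p₂ ≈ (-0.480, -0.873, -0.087); φ = arcsin(p_z) ≈ -5.02°, λ = atan2(p_y, p_x) ≈ -118.82°.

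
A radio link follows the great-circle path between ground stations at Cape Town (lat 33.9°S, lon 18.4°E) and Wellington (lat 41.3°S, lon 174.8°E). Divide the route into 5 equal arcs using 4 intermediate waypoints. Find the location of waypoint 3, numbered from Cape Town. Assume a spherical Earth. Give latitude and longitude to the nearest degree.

Write both endpoints as unit vectors p₁, p₂ with components (cos φ cos λ, cos φ sin λ, sin φ).
The central angle between the endpoints is δ = arccos(p₁·p₂) ≈ 1.776 rad (101.7°).
Interpolate at f = 3/5 with slerp weights a = sin((1−f)δ)/sin δ ≈ 0.666, b = sin(fδ)/sin δ ≈ 0.894.
p = a·p₁ + b·p₂ ≈ (-0.144, 0.235, -0.961); φ = arcsin(p_z) ≈ -73.98°, λ = atan2(p_y, p_x) ≈ 121.49°.

≈ lat 74°S, lon 121°E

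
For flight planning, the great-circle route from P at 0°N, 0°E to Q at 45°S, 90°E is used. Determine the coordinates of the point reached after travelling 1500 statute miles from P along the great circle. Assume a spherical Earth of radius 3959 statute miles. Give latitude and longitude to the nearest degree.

Convert each endpoint to a unit vector on the sphere (x = cos φ cos λ, y = cos φ sin λ, z = sin φ).
The central angle between the endpoints is δ = arccos(p₁·p₂) ≈ 1.571 rad (90.0°). The total great-circle distance is δ·R ≈ 1.571 × 3959 ≈ 6219 mi, so the target fraction is f = 1500/6219 ≈ 0.241.
Interpolate at f ≈ 0.241 with slerp weights a = sin((1−f)δ)/sin δ ≈ 0.929, b = sin(fδ)/sin δ ≈ 0.370.
p = a·p₁ + b·p₂ ≈ (0.929, 0.262, -0.262); φ = arcsin(p_z) ≈ -15.16°, λ = atan2(p_y, p_x) ≈ 15.72°.

≈ 15°S, 16°E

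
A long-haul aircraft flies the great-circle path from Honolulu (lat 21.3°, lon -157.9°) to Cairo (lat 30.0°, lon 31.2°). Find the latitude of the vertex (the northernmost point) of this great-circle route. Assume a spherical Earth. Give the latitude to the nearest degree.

≈ 81°

The great circle lies in the plane with unit normal n̂ = (p₁ × p₂)/|p₁ × p₂|.
Here n̂_z ≈ -0.162; the vertex latitude is φ_max = arccos|n̂_z| ≈ 80.7°.
Check via Clairaut: cos φ_max = |cos φ₁| · sin C = cos(21.3°)·sin(10.0°) ≈ 0.162, again giving ≈ 80.7°.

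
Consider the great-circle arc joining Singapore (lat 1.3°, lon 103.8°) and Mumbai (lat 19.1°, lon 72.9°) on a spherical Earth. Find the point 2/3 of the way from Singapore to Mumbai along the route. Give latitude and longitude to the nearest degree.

Convert each endpoint to a unit vector on the sphere (x = cos φ cos λ, y = cos φ sin λ, z = sin φ).
The central angle between the endpoints is δ = arccos(p₁·p₂) ≈ 0.613 rad (35.1°).
Interpolate at f = 2/3 with slerp weights a = sin((1−f)δ)/sin δ ≈ 0.353, b = sin(fδ)/sin δ ≈ 0.691.
p = a·p₁ + b·p₂ ≈ (0.108, 0.966, 0.234); φ = arcsin(p_z) ≈ 13.53°, λ = atan2(p_y, p_x) ≈ 83.63°.

≈ lat 14°, lon 84°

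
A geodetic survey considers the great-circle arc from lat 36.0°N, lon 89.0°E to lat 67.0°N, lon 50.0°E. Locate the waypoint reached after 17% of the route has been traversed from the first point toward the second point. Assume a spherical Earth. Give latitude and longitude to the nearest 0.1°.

Write both endpoints as unit vectors p₁, p₂ with components (cos φ cos λ, cos φ sin λ, sin φ).
The central angle between the endpoints is δ = arccos(p₁·p₂) ≈ 0.665 rad (38.1°).
Interpolate at f = 0.17 with slerp weights a = sin((1−f)δ)/sin δ ≈ 0.850, b = sin(fδ)/sin δ ≈ 0.183.
p = a·p₁ + b·p₂ ≈ (0.058, 0.742, 0.668); φ = arcsin(p_z) ≈ 41.90°, λ = atan2(p_y, p_x) ≈ 85.54°.

≈ lat 41.9°N, lon 85.5°E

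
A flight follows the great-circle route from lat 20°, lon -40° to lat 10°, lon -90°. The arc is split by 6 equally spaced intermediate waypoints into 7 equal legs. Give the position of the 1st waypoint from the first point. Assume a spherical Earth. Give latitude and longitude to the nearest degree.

Write both endpoints as unit vectors p₁, p₂ with components (cos φ cos λ, cos φ sin λ, sin φ).
The central angle between the endpoints is δ = arccos(p₁·p₂) ≈ 0.858 rad (49.1°).
Interpolate at f = 1/7 with slerp weights a = sin((1−f)δ)/sin δ ≈ 0.887, b = sin(fδ)/sin δ ≈ 0.162.
p = a·p₁ + b·p₂ ≈ (0.638, -0.695, 0.331); φ = arcsin(p_z) ≈ 19.35°, λ = atan2(p_y, p_x) ≈ -47.42°.

≈ lat 19°, lon -47°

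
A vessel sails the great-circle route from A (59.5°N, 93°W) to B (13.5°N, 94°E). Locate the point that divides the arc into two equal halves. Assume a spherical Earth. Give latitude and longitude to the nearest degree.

Convert each endpoint to a unit vector on the sphere (x = cos φ cos λ, y = cos φ sin λ, z = sin φ).
The central angle between the endpoints is δ = arccos(p₁·p₂) ≈ 1.864 rad (106.8°).
Interpolate at f = 1/2 with slerp weights a = sin((1−f)δ)/sin δ ≈ 0.838, b = sin(fδ)/sin δ ≈ 0.838.
p = a·p₁ + b·p₂ ≈ (-0.079, 0.388, 0.918); φ = arcsin(p_z) ≈ 66.65°, λ = atan2(p_y, p_x) ≈ 101.52°.

≈ (67°N, 102°E)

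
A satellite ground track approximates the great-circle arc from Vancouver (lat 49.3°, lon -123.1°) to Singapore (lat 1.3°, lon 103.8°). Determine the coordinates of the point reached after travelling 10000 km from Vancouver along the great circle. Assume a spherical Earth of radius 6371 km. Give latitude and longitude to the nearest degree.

Write both endpoints as unit vectors p₁, p₂ with components (cos φ cos λ, cos φ sin λ, sin φ).
The central angle between the endpoints is δ = arccos(p₁·p₂) ≈ 2.013 rad (115.4°). The total great-circle distance is δ·R ≈ 2.013 × 6371 ≈ 12827 km, so the target fraction is f = 10000/12827 ≈ 0.780.
Interpolate at f ≈ 0.780 with slerp weights a = sin((1−f)δ)/sin δ ≈ 0.475, b = sin(fδ)/sin δ ≈ 1.107.
p = a·p₁ + b·p₂ ≈ (-0.433, 0.815, 0.385); φ = arcsin(p_z) ≈ 22.66°, λ = atan2(p_y, p_x) ≈ 117.99°.

≈ lat 23°, lon 118°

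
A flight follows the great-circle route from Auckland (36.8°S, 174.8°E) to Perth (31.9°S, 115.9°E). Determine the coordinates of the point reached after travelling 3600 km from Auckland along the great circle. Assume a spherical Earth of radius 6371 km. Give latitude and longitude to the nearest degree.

From cos δ = sin φ₁ sin φ₂ + cos φ₁ cos φ₂ cos Δλ, the central angle is δ ≈ 0.840 rad (48.1°). The total great-circle distance is δ·R ≈ 0.840 × 6371 ≈ 5350 km, so the target fraction is f = 3600/5350 ≈ 0.673.
Interpolate at f ≈ 0.673 with slerp weights a = sin((1−f)δ)/sin δ ≈ 0.364, b = sin(fδ)/sin δ ≈ 0.719.
p = a·p₁ + b·p₂ ≈ (-0.557, 0.576, -0.598); φ = arcsin(p_z) ≈ -36.75°, λ = atan2(p_y, p_x) ≈ 134.06°.

≈ 37°S, 134°E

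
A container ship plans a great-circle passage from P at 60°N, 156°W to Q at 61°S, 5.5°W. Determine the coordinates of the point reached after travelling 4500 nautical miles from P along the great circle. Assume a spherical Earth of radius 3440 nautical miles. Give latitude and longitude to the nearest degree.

From cos δ = sin φ₁ sin φ₂ + cos φ₁ cos φ₂ cos Δλ, the central angle is δ ≈ 2.890 rad (165.6°). The total great-circle distance is δ·R ≈ 2.890 × 3440 ≈ 9940 nmi, so the target fraction is f = 4500/9940 ≈ 0.453.
Interpolate at f ≈ 0.453 with slerp weights a = sin((1−f)δ)/sin δ ≈ 4.011, b = sin(fδ)/sin δ ≈ 3.873.
p = a·p₁ + b·p₂ ≈ (0.037, -0.996, 0.086); φ = arcsin(p_z) ≈ 4.91°, λ = atan2(p_y, p_x) ≈ -87.86°.

≈ 5°N, 88°W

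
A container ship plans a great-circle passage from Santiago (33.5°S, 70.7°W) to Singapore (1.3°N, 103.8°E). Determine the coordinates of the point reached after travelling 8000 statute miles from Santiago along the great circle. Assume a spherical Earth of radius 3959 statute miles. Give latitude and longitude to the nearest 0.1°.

≈ 29.9°S, 98.7°E

Convert each endpoint to a unit vector on the sphere (x = cos φ cos λ, y = cos φ sin λ, z = sin φ).
The central angle between the endpoints is δ = arccos(p₁·p₂) ≈ 2.572 rad (147.4°). The total great-circle distance is δ·R ≈ 2.572 × 3959 ≈ 10184 mi, so the target fraction is f = 8000/10184 ≈ 0.786.
Interpolate at f ≈ 0.786 with slerp weights a = sin((1−f)δ)/sin δ ≈ 0.973, b = sin(fδ)/sin δ ≈ 1.671.
p = a·p₁ + b·p₂ ≈ (-0.130, 0.857, -0.499); φ = arcsin(p_z) ≈ -29.93°, λ = atan2(p_y, p_x) ≈ 98.65°.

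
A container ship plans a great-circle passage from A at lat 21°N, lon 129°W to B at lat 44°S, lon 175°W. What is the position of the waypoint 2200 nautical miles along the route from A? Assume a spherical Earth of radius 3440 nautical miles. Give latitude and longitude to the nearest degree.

From cos δ = sin φ₁ sin φ₂ + cos φ₁ cos φ₂ cos Δλ, the central angle is δ ≈ 1.351 rad (77.4°). The total great-circle distance is δ·R ≈ 1.351 × 3440 ≈ 4649 nmi, so the target fraction is f = 2200/4649 ≈ 0.473.
Interpolate at f ≈ 0.473 with slerp weights a = sin((1−f)δ)/sin δ ≈ 0.669, b = sin(fδ)/sin δ ≈ 0.611.
p = a·p₁ + b·p₂ ≈ (-0.831, -0.524, -0.185); φ = arcsin(p_z) ≈ -10.65°, λ = atan2(p_y, p_x) ≈ -147.78°.

≈ lat 11°S, lon 148°W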